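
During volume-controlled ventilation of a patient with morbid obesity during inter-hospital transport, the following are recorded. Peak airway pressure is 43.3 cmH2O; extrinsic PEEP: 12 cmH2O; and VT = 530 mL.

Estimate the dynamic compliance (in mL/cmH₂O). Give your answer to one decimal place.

Dynamic compliance = Vt / (PIP − PEEP) = 530 / (43.3 − 12) = 530 / 31.3 = 16.933 mL/cmH2O.

16.9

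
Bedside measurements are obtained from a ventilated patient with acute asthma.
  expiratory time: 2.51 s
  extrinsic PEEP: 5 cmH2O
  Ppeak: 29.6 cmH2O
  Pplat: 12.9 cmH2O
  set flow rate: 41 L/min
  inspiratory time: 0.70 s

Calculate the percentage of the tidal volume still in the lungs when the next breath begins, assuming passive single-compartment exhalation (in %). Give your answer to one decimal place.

18.3

Flow: 41 L/min ÷ 60 = 0.6833 L/s.
Vt = flow × Ti = 0.6833 L/s × 0.70 s × 1000 mL/L = 478.31 mL.
R = (PIP − Pplat)/V̇ = (29.6 − 12.9) / 0.6833 = 16.7/0.6833 = 24.44 cmH2O·s/L.
C = Vt/(Pplat − PEEP) = 478.31 / (12.9 − 5) = 478.31/7.9 = 60.546 mL/cmH2O.
τ = R × C = 24.44 × 0.06055 L/cmH2O = 1.48 s.
Fraction remaining at end-expiration = e^(−Te/τ) = e^(−2.51/1.48) = 0.1834 → 18.34%.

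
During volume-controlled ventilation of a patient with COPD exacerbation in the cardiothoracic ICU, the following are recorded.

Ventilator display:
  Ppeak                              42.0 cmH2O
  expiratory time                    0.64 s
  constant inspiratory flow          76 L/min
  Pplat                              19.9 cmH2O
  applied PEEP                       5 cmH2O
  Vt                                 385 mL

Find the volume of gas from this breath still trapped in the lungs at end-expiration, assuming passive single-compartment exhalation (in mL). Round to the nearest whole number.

Flow: 76 L/min ÷ 60 = 1.2667 L/s.
R = (PIP − Pplat)/V̇ = (42.0 − 19.9) / 1.2667 = 22.1/1.2667 = 17.447 cmH2O·s/L.
C = Vt/(Pplat − PEEP) = 385.0 / (19.9 − 5) = 385.0/14.9 = 25.839 mL/cmH2O.
τ = R × C = 17.447 × 0.02584 L/cmH2O = 0.4508 s.
Fraction remaining = e^(−Te/τ) = e^(−0.64/0.4508) = 0.2418.
Trapped volume = 385.0 × 0.2418 = 93.093 mL.

93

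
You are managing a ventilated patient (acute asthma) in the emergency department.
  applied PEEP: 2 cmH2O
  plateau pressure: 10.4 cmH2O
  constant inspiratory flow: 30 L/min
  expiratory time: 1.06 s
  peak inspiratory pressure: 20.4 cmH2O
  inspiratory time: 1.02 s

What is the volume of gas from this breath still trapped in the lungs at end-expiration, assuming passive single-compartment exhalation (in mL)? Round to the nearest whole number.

Flow: 30 L/min ÷ 60 = 0.5 L/s.
Vt = flow × Ti = 0.5 L/s × 1.02 s × 1000 mL/L = 510.0 mL.
R = (PIP − Pplat)/V̇ = (20.4 − 10.4) / 0.5 = 10.0/0.5 = 20.0 cmH2O·s/L.
C = Vt/(Pplat − PEEP) = 510.0 / (10.4 − 2) = 510.0/8.4 = 60.714 mL/cmH2O.
τ = R × C = 20.0 × 0.06071 L/cmH2O = 1.214 s.
Fraction remaining = e^(−Te/τ) = e^(−1.06/1.214) = 0.4176.
Trapped volume = 510.0 × 0.4176 = 212.98 mL.

213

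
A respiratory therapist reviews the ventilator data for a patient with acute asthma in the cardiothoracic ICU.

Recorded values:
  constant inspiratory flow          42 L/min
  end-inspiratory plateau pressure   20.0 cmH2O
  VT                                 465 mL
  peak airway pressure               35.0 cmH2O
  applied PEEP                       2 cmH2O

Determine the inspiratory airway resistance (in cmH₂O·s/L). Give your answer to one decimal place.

Flow: 42 L/min ÷ 60 = 0.7 L/s.
Raw = (PIP − Pplat) / flow = (35.0 − 20.0) / 0.7 = 15.0 / 0.7 = 21.429 cmH2O·s/L.

21.4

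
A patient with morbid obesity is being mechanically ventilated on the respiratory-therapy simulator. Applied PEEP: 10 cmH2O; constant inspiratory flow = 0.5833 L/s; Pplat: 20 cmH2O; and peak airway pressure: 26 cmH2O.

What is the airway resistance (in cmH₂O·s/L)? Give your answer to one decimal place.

Raw = (PIP − Pplat) / flow = (26 − 20) / 0.5833 = 6.0 / 0.5833 = 10.286 cmH2O·s/L.

10.3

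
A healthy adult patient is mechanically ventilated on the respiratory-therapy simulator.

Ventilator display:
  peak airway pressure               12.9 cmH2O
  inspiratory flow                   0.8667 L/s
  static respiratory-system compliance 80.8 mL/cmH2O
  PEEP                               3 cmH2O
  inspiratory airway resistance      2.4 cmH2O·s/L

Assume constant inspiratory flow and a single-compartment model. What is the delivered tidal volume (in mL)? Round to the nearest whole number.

Equation of motion (constant flow): PIP = Vt/C + R·V̇ + PEEP.
Vt/C = PIP − R·V̇ − PEEP = 12.9 − 2.08 − 3 = 7.82 cmH2O.
Vt = C × 7.82 = 80.8 × 7.82 = 631.86 mL.

632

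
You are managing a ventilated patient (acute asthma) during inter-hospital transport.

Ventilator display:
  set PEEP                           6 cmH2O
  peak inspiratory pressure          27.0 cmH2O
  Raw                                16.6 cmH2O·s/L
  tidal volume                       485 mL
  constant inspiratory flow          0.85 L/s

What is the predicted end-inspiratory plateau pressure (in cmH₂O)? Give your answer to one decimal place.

12.9

Pplat = PIP − Raw × flow = 27.0 − 16.6 × 0.85 = 27.0 − 14.11 = 12.89 cmH2O.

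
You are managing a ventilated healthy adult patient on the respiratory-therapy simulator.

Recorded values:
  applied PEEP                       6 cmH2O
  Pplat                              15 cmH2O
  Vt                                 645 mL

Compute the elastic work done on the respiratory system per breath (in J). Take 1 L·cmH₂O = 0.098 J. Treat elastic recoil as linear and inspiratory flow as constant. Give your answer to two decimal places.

0.28

Elastic work ≈ ½ × (Pplat − PEEP) × Vt = 0.5 × (15 − 6) × 0.645 L = 0.5 × 9.0 × 0.645 = 2.903 L·cmH2O.
× 0.098 J/(L·cmH2O) → 0.2845 J.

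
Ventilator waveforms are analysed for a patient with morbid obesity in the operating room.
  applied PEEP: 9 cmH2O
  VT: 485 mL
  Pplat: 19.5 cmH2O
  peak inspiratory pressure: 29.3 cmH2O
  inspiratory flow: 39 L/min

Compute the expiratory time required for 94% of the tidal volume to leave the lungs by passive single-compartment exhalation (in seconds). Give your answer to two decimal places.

1.96

Flow: 39 L/min ÷ 60 = 0.65 L/s.
R = (PIP − Pplat)/V̇ = (29.3 − 19.5) / 0.65 = 9.8/0.65 = 15.077 cmH2O·s/L.
C = Vt/(Pplat − PEEP) = 485.0 / (19.5 − 9) = 485.0/10.5 = 46.19 mL/cmH2O.
τ = R × C = 15.077 × 0.04619 L/cmH2O = 0.6964 s.
t = −τ·ln(1 − 0.94) = −0.6964·ln(0.06) = 1.959 s.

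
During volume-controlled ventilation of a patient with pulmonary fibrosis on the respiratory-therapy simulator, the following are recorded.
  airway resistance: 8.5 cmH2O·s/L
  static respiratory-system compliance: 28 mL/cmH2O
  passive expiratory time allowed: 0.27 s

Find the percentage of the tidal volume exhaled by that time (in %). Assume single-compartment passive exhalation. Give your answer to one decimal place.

67.8

τ = R × C = 8.5 × 28 mL/cmH2O = 8.5 × 0.028 L/cmH2O = 0.238 s.
Passive exhalation: V(t)/V₀ = e^(−t/τ) = e^(−0.27/0.238) = 0.3216.
Fraction exhaled = 1 − 0.3216 = 0.6784 → 67.84%.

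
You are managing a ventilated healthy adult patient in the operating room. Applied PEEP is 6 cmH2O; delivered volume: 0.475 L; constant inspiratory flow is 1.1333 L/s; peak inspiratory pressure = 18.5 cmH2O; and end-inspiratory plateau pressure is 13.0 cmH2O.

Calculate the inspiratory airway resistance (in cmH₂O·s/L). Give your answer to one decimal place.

Raw = (PIP − Pplat) / flow = (18.5 − 13.0) / 1.1333 = 5.5 / 1.1333 = 4.853 cmH2O·s/L.

4.9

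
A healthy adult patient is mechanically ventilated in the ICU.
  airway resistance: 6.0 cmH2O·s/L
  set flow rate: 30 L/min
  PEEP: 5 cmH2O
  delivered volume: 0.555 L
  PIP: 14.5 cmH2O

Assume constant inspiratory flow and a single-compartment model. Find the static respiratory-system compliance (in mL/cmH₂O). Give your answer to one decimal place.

85.4

Flow: 30 L/min ÷ 60 = 0.5 L/s.
Equation of motion (constant flow): PIP = Vt/C + R·V̇ + PEEP.
Vt/C = PIP − R·V̇ − PEEP = 14.5 − 6.0×0.5 − 5 = 14.5 − 3.0 − 5 = 6.5 cmH2O.
C = Vt / 6.5 = 555 / 6.5 = 85.385 mL/cmH2O.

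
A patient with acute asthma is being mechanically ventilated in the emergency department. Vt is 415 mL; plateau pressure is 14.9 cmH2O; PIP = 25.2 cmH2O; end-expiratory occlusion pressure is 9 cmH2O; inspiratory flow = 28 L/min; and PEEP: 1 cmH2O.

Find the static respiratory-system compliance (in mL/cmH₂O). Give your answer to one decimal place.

70.3

End-expiratory occlusion gives total PEEP = 9 cmH2O (intrinsic PEEP = 9 − 1 = 8). Use total PEEP for the elastic gradient.
Cstat = Vt / (Pplat − PEEPtotal) = 415 / (14.9 − 9) = 415 / 5.9 = 70.339 mL/cmH2O.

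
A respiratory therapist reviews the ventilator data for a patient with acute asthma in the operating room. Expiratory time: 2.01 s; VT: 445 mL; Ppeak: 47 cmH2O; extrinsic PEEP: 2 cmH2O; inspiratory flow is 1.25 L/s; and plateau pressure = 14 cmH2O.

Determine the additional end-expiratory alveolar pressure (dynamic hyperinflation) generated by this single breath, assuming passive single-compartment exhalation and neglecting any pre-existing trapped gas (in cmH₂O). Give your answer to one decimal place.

R = (PIP − Pplat)/V̇ = (47 − 14) / 1.25 = 33.0/1.25 = 26.4 cmH2O·s/L.
C = Vt/(Pplat − PEEP) = 445.0 / (14 − 2) = 445.0/12.0 = 37.083 mL/cmH2O.
τ = R × C = 26.4 × 0.03708 L/cmH2O = 0.9789 s.
Fraction remaining = e^(−Te/τ) = e^(−2.01/0.9789) = 0.1283; trapped volume = 445.0 × 0.1283 = 57.094 mL.
Additional alveolar pressure from trapping ≈ V_trapped / C = 57.094 / 37.083 = 1.54 cmH2O.

1.5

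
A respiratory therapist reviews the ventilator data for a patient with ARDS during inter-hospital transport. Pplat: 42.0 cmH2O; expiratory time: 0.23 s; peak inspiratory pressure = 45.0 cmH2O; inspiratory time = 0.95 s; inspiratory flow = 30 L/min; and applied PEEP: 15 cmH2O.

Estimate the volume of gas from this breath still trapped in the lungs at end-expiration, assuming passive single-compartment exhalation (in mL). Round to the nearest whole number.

Flow: 30 L/min ÷ 60 = 0.5 L/s.
Vt = flow × Ti = 0.5 L/s × 0.95 s × 1000 mL/L = 475.0 mL.
R = (PIP − Pplat)/V̇ = (45.0 − 42.0) / 0.5 = 3.0/0.5 = 6.0 cmH2O·s/L.
C = Vt/(Pplat − PEEP) = 475.0 / (42.0 − 15) = 475.0/27.0 = 17.593 mL/cmH2O.
τ = R × C = 6.0 × 0.01759 L/cmH2O = 0.1055 s.
Fraction remaining = e^(−Te/τ) = e^(−0.23/0.1055) = 0.113.
Trapped volume = 475.0 × 0.113 = 53.675 mL.

54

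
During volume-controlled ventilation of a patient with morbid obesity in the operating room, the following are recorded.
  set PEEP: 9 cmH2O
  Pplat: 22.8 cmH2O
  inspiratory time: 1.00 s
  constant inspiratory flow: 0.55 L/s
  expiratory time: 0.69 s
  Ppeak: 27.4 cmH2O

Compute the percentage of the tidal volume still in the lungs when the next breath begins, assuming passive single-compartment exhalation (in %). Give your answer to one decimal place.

Vt = flow × Ti = 0.55 L/s × 1.00 s × 1000 mL/L = 550.0 mL.
R = (PIP − Pplat)/V̇ = (27.4 − 22.8) / 0.55 = 4.6/0.55 = 8.364 cmH2O·s/L.
C = Vt/(Pplat − PEEP) = 550.0 / (22.8 − 9) = 550.0/13.8 = 39.855 mL/cmH2O.
τ = R × C = 8.364 × 0.03986 L/cmH2O = 0.3334 s.
Fraction remaining at end-expiration = e^(−Te/τ) = e^(−0.69/0.3334) = 0.1262 → 12.62%.

12.6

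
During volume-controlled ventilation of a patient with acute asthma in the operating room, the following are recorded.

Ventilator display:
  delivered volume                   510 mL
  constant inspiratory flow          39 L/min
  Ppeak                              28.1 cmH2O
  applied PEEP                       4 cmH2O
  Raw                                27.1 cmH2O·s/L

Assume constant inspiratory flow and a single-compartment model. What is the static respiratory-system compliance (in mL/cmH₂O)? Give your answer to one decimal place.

78.6

Flow: 39 L/min ÷ 60 = 0.65 L/s.
Equation of motion (constant flow): PIP = Vt/C + R·V̇ + PEEP.
Vt/C = PIP − R·V̇ − PEEP = 28.1 − 27.1×0.65 − 4 = 28.1 − 17.615 − 4 = 6.485 cmH2O.
C = Vt / 6.485 = 510 / 6.485 = 78.643 mL/cmH2O.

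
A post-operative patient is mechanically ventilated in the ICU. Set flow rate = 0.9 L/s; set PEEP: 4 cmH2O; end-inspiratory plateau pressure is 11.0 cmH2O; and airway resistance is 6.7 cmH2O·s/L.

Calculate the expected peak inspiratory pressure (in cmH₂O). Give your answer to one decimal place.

17.0

PIP = Pplat + Raw × flow = 11.0 + 6.7 × 0.9 = 11.0 + 6.03 = 17.03 cmH2O.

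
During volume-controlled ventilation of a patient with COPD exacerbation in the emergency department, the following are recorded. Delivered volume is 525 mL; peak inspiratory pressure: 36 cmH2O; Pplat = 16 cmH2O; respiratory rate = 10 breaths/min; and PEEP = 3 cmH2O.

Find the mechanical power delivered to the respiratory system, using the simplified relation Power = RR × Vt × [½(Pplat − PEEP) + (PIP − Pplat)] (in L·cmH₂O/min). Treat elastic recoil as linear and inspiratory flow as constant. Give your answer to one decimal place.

Per-breath work = Vt × [½(Pplat−PEEP) + (PIP−Pplat)] = 0.525 × [0.5×13.0 + 20.0] = 0.525 × 26.5 = 13.913 L·cmH2O.
Power = 10 × 13.913 = 139.13 L·cmH2O/min.

139.1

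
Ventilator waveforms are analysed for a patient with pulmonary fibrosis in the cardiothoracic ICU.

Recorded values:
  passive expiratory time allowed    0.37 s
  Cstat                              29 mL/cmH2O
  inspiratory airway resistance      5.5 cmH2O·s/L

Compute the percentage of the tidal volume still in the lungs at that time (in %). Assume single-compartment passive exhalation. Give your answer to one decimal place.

τ = R × C = 5.5 × 29 mL/cmH2O = 5.5 × 0.029 L/cmH2O = 0.1595 s.
Passive exhalation: V(t)/V₀ = e^(−t/τ) = e^(−0.37/0.1595) = 0.0983.
Fraction remaining = 0.0983 → 9.83%.

9.8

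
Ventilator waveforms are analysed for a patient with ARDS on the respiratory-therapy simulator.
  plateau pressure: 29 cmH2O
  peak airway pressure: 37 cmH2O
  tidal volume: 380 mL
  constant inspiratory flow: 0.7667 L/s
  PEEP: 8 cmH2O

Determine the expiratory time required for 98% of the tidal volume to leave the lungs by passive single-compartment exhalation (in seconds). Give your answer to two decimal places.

R = (PIP − Pplat)/V̇ = (37 − 29) / 0.7667 = 8.0/0.7667 = 10.434 cmH2O·s/L.
C = Vt/(Pplat − PEEP) = 380.0 / (29 − 8) = 380.0/21.0 = 18.095 mL/cmH2O.
τ = R × C = 10.434 × 0.0181 L/cmH2O = 0.1889 s.
t = −τ·ln(1 − 0.98) = −0.1889·ln(0.02) = 0.739 s.

0.74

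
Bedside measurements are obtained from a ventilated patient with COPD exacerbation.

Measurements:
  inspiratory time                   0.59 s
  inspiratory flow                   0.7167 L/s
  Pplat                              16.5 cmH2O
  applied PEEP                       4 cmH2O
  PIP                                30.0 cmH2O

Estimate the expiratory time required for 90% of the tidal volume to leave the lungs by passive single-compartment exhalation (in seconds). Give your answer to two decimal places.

Vt = flow × Ti = 0.7167 L/s × 0.59 s × 1000 mL/L = 422.85 mL.
R = (PIP − Pplat)/V̇ = (30.0 − 16.5) / 0.7167 = 13.5/0.7167 = 18.836 cmH2O·s/L.
C = Vt/(Pplat − PEEP) = 422.85 / (16.5 − 4) = 422.85/12.5 = 33.828 mL/cmH2O.
τ = R × C = 18.836 × 0.03383 L/cmH2O = 0.6372 s.
t = −τ·ln(1 − 0.90) = −0.6372·ln(0.1) = 1.467 s.

1.47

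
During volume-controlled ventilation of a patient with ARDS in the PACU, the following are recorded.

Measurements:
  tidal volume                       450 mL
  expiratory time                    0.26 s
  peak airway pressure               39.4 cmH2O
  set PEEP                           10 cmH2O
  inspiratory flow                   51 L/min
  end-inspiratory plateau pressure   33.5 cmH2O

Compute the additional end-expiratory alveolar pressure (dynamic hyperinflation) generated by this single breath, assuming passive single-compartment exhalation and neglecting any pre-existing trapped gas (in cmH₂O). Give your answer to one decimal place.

Flow: 51 L/min ÷ 60 = 0.85 L/s.
R = (PIP − Pplat)/V̇ = (39.4 − 33.5) / 0.85 = 5.9/0.85 = 6.941 cmH2O·s/L.
C = Vt/(Pplat − PEEP) = 450.0 / (33.5 − 10) = 450.0/23.5 = 19.149 mL/cmH2O.
τ = R × C = 6.941 × 0.01915 L/cmH2O = 0.1329 s.
Fraction remaining = e^(−Te/τ) = e^(−0.26/0.1329) = 0.1414; trapped volume = 450.0 × 0.1414 = 63.63 mL.
Additional alveolar pressure from trapping ≈ V_trapped / C = 63.63 / 19.149 = 3.323 cmH2O.

3.3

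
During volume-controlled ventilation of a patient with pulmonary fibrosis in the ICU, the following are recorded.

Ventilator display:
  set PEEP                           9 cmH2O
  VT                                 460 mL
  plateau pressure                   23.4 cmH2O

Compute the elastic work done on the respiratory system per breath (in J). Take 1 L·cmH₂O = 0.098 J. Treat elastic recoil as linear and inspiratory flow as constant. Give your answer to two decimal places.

Elastic work ≈ ½ × (Pplat − PEEP) × Vt = 0.5 × (23.4 − 9) × 0.460 L = 0.5 × 14.4 × 0.460 = 3.312 L·cmH2O.
× 0.098 J/(L·cmH2O) → 0.3246 J.

0.32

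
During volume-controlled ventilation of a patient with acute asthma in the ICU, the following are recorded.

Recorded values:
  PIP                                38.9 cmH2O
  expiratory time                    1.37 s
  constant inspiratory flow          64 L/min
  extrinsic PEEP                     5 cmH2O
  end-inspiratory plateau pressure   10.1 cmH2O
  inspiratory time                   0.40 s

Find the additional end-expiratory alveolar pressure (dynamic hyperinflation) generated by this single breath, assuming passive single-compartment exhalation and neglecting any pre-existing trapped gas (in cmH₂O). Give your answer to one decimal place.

2.8

Flow: 64 L/min ÷ 60 = 1.0667 L/s.
Vt = flow × Ti = 1.0667 L/s × 0.40 s × 1000 mL/L = 426.68 mL.
R = (PIP − Pplat)/V̇ = (38.9 − 10.1) / 1.0667 = 28.8/1.0667 = 26.999 cmH2O·s/L.
C = Vt/(Pplat − PEEP) = 426.68 / (10.1 − 5) = 426.68/5.1 = 83.663 mL/cmH2O.
τ = R × C = 26.999 × 0.08366 L/cmH2O = 2.259 s.
Fraction remaining = e^(−Te/τ) = e^(−1.37/2.259) = 0.5453; trapped volume = 426.68 × 0.5453 = 232.67 mL.
Additional alveolar pressure from trapping ≈ V_trapped / C = 232.67 / 83.663 = 2.781 cmH2O.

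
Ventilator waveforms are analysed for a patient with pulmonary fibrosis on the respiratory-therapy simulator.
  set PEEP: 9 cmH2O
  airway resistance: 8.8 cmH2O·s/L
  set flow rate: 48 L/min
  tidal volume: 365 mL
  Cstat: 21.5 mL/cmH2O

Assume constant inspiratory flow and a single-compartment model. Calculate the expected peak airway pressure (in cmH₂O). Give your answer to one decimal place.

Flow: 48 L/min ÷ 60 = 0.8 L/s.
Equation of motion (constant flow): PIP = Vt/C + R·V̇ + PEEP.
PIP = 365/21.5 + 8.8×0.8 + 9 = 16.977 + 7.04 + 9 = 33.017 cmH2O.

33.0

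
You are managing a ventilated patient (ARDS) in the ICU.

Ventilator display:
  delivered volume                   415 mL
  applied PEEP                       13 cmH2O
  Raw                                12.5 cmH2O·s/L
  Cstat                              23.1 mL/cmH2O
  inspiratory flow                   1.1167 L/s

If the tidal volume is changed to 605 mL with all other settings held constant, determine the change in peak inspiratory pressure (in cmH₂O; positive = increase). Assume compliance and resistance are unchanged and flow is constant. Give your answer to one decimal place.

PIP = Vt/C + R·V̇ + PEEP (constant-flow equation of motion).
Only the elastic term changes: ΔPIP = ΔVt / C = (605 − 415) / 23.1 = 8.225 cmH2O.

8.2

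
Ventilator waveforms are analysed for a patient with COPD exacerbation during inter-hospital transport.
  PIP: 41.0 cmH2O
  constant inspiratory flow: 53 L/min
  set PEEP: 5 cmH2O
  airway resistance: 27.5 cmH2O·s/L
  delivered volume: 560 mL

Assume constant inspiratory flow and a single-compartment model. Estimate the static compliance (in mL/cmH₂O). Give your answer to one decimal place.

47.8

Flow: 53 L/min ÷ 60 = 0.8833 L/s.
Equation of motion (constant flow): PIP = Vt/C + R·V̇ + PEEP.
Vt/C = PIP − R·V̇ − PEEP = 41.0 − 27.5×0.8833 − 5 = 41.0 − 24.291 − 5 = 11.709 cmH2O.
C = Vt / 11.709 = 560 / 11.709 = 47.826 mL/cmH2O.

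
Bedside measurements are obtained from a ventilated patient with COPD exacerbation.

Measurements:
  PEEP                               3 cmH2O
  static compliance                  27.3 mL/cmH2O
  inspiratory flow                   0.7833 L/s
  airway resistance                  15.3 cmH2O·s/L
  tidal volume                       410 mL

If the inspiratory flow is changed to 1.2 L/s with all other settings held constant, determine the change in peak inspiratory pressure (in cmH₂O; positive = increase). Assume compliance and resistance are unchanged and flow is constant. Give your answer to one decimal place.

PIP = Vt/C + R·V̇ + PEEP (constant-flow equation of motion).
Only the resistive term changes: ΔPIP = R × ΔV̇ = 15.3 × (1.2 − 0.7833) = 15.3 × 0.4167 = 6.376 cmH2O.

6.4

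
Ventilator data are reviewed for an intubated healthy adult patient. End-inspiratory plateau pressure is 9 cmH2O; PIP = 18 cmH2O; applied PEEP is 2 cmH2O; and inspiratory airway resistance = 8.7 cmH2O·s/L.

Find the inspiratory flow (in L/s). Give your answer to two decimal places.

1.03

flow = (PIP − Pplat) / Raw = 9.0 / 8.7 = 1.034 L/s.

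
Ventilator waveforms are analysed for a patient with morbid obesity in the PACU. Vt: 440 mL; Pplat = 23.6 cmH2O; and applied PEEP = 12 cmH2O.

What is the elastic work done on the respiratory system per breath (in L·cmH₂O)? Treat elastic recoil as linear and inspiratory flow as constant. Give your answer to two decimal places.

Elastic work ≈ ½ × (Pplat − PEEP) × Vt = 0.5 × (23.6 − 12) × 0.440 L = 0.5 × 11.6 × 0.440 = 2.552 L·cmH2O.

2.55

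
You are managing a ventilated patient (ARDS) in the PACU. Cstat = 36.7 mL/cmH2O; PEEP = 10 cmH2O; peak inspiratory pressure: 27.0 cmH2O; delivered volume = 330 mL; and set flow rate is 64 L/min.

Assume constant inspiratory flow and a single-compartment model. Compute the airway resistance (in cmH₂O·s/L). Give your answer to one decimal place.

7.5

Flow: 64 L/min ÷ 60 = 1.0667 L/s.
Equation of motion (constant flow): PIP = Vt/C + R·V̇ + PEEP.
R·V̇ = PIP − Vt/C − PEEP = 27.0 − 330/36.7 − 10 = 27.0 − 8.992 − 10 = 8.008 cmH2O.
R = 8.008 / 1.0667 = 7.507 cmH2O·s/L.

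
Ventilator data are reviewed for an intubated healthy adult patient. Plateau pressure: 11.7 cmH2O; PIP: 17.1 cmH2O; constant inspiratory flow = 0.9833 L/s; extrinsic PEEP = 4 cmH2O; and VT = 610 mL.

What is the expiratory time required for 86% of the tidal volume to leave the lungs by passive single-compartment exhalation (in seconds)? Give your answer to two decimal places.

R = (PIP − Pplat)/V̇ = (17.1 − 11.7) / 0.9833 = 5.4/0.9833 = 5.492 cmH2O·s/L.
C = Vt/(Pplat − PEEP) = 610.0 / (11.7 − 4) = 610.0/7.7 = 79.221 mL/cmH2O.
τ = R × C = 5.492 × 0.07922 L/cmH2O = 0.4351 s.
t = −τ·ln(1 − 0.86) = −0.4351·ln(0.14) = 0.8555 s.

0.86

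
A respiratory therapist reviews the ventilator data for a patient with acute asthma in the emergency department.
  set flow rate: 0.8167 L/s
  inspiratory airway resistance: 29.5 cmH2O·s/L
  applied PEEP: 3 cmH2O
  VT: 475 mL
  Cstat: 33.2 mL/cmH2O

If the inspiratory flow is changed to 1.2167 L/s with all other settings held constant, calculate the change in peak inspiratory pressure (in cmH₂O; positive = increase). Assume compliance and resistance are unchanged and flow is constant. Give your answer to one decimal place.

PIP = Vt/C + R·V̇ + PEEP (constant-flow equation of motion).
Only the resistive term changes: ΔPIP = R × ΔV̇ = 29.5 × (1.2167 − 0.8167) = 29.5 × 0.4 = 11.8 cmH2O.

11.8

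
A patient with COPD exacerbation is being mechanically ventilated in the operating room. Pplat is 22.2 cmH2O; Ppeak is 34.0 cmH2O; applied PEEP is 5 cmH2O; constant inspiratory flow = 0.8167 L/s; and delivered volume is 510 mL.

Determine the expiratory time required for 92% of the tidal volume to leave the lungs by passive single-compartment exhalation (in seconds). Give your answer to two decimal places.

1.08

R = (PIP − Pplat)/V̇ = (34.0 − 22.2) / 0.8167 = 11.8/0.8167 = 14.448 cmH2O·s/L.
C = Vt/(Pplat − PEEP) = 510.0 / (22.2 − 5) = 510.0/17.2 = 29.651 mL/cmH2O.
τ = R × C = 14.448 × 0.02965 L/cmH2O = 0.4284 s.
t = −τ·ln(1 − 0.92) = −0.4284·ln(0.08) = 1.082 s.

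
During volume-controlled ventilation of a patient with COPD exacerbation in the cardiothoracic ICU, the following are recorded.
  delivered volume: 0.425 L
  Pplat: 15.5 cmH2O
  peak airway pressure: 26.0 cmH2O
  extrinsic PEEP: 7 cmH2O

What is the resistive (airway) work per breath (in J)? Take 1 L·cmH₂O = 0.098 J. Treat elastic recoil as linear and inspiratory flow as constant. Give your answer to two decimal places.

With constant inspiratory flow the resistive pressure is constant at PIP − Pplat = 26.0 − 15.5 = 10.5 cmH2O, so resistive work = 10.5 × 0.425 = 4.463 L·cmH2O.
× 0.098 J/(L·cmH2O) → 0.4374 J.

0.44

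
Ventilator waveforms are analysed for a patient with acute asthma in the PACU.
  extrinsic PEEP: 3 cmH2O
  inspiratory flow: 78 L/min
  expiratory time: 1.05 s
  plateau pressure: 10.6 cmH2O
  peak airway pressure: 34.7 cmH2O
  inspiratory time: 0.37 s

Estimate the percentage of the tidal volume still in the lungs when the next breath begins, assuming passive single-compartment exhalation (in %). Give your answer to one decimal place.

Flow: 78 L/min ÷ 60 = 1.3 L/s.
Vt = flow × Ti = 1.3 L/s × 0.37 s × 1000 mL/L = 481.0 mL.
R = (PIP − Pplat)/V̇ = (34.7 − 10.6) / 1.3 = 24.1/1.3 = 18.538 cmH2O·s/L.
C = Vt/(Pplat − PEEP) = 481.0 / (10.6 − 3) = 481.0/7.6 = 63.289 mL/cmH2O.
τ = R × C = 18.538 × 0.06329 L/cmH2O = 1.173 s.
Fraction remaining at end-expiration = e^(−Te/τ) = e^(−1.05/1.173) = 0.4086 → 40.86%.

40.9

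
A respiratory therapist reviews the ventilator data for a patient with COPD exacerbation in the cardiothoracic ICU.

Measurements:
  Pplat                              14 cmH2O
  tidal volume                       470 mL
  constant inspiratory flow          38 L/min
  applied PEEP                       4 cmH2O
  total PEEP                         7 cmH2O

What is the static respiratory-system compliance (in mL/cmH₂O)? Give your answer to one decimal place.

67.1

End-expiratory occlusion gives total PEEP = 7 cmH2O (intrinsic PEEP = 7 − 4 = 3). Use total PEEP for the elastic gradient.
Cstat = Vt / (Pplat − PEEPtotal) = 470 / (14 − 7) = 470 / 7.0 = 67.143 mL/cmH2O.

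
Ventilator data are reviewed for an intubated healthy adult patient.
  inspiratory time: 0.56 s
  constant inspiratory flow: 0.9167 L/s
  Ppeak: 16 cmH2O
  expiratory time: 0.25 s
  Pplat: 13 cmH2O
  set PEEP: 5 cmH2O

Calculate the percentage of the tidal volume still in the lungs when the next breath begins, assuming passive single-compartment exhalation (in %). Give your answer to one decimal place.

Vt = flow × Ti = 0.9167 L/s × 0.56 s × 1000 mL/L = 513.35 mL.
R = (PIP − Pplat)/V̇ = (16 − 13) / 0.9167 = 3.0/0.9167 = 3.273 cmH2O·s/L.
C = Vt/(Pplat − PEEP) = 513.35 / (13 − 5) = 513.35/8.0 = 64.169 mL/cmH2O.
τ = R × C = 3.273 × 0.06417 L/cmH2O = 0.21 s.
Fraction remaining at end-expiration = e^(−Te/τ) = e^(−0.25/0.21) = 0.3041 → 30.41%.

30.4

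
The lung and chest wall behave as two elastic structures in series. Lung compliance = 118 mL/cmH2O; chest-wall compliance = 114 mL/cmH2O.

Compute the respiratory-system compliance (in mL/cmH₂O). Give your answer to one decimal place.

Lung and chest wall are elastances in series: 1/Crs = 1/CL + 1/Ccw.
1/Crs = 1/118 + 1/114 = 0.01725.
Crs = 57.971 mL/cmH2O.

58.0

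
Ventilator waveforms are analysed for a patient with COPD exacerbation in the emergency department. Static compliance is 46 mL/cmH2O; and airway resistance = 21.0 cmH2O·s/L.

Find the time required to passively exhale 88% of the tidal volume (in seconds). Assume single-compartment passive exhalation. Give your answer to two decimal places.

2.05

τ = R × C = 21.0 × 46 mL/cmH2O = 21.0 × 0.046 L/cmH2O = 0.966 s.
Exhaled fraction f = 1 − e^(−t/τ) → t = −τ·ln(1 − f) = −0.966·ln(0.12) = 2.048 s.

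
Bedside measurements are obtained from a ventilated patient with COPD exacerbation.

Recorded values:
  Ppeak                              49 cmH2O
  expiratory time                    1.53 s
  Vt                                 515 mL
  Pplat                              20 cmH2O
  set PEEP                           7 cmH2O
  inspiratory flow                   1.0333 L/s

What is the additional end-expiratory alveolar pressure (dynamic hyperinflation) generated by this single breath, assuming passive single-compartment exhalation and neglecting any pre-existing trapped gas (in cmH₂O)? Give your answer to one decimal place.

R = (PIP − Pplat)/V̇ = (49 − 20) / 1.0333 = 29.0/1.0333 = 28.065 cmH2O·s/L.
C = Vt/(Pplat − PEEP) = 515.0 / (20 − 7) = 515.0/13.0 = 39.615 mL/cmH2O.
τ = R × C = 28.065 × 0.03962 L/cmH2O = 1.112 s.
Fraction remaining = e^(−Te/τ) = e^(−1.53/1.112) = 0.2526; trapped volume = 515.0 × 0.2526 = 130.09 mL.
Additional alveolar pressure from trapping ≈ V_trapped / C = 130.09 / 39.615 = 3.284 cmH2O.

3.3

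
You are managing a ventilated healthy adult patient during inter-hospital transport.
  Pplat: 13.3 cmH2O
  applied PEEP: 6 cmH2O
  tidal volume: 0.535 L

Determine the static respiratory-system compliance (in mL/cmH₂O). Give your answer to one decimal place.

73.3

Cstat = Vt / (Pplat − PEEP) = 535 / (13.3 − 6) = 535 / 7.3 = 73.288 mL/cmH2O.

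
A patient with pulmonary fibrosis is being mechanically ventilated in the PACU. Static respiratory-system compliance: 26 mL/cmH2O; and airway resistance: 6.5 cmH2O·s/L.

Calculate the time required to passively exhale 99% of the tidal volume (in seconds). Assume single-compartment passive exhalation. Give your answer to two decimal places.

τ = R × C = 6.5 × 26 mL/cmH2O = 6.5 × 0.026 L/cmH2O = 0.169 s.
Exhaled fraction f = 1 − e^(−t/τ) → t = −τ·ln(1 − f) = −0.169·ln(0.01) = 0.7783 s.

0.78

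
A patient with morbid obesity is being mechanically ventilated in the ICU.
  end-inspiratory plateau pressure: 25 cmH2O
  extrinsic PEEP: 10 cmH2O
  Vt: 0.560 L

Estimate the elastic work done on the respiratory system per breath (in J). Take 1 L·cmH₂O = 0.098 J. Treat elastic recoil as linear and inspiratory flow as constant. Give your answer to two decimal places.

Elastic work ≈ ½ × (Pplat − PEEP) × Vt = 0.5 × (25 − 10) × 0.560 L = 0.5 × 15.0 × 0.560 = 4.2 L·cmH2O.
× 0.098 J/(L·cmH2O) → 0.4116 J.

0.41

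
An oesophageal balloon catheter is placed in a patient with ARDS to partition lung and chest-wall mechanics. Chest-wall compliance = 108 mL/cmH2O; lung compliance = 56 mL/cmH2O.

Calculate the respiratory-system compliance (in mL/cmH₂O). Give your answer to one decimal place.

Lung and chest wall are elastances in series: 1/Crs = 1/CL + 1/Ccw.
1/Crs = 1/56 + 1/108 = 0.02712.
Crs = 36.873 mL/cmH2O.

36.9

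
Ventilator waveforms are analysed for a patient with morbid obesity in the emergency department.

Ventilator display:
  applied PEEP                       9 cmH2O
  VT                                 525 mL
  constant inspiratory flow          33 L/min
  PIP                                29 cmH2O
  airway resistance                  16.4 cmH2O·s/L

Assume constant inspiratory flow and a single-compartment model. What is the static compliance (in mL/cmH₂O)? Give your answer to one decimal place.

Flow: 33 L/min ÷ 60 = 0.55 L/s.
Equation of motion (constant flow): PIP = Vt/C + R·V̇ + PEEP.
Vt/C = PIP − R·V̇ − PEEP = 29 − 16.4×0.55 − 9 = 29 − 9.02 − 9 = 10.98 cmH2O.
C = Vt / 10.98 = 525 / 10.98 = 47.814 mL/cmH2O.

47.8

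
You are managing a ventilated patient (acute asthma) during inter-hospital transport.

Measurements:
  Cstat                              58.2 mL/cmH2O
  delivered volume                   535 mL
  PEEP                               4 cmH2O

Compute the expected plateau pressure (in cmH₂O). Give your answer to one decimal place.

13.2

Pplat = PEEP + Vt / Cstat = 4 + 535 / 58.2 = 4 + 9.192 = 13.192 cmH2O.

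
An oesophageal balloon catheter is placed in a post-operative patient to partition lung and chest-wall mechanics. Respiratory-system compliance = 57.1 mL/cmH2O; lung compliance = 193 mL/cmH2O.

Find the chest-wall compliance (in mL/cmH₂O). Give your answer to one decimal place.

81.1

1/Ccw = 1/Crs − 1/CL.
1/Ccw = 1/57.1 − 1/193 = 0.01233.
Ccw = 81.103 mL/cmH2O.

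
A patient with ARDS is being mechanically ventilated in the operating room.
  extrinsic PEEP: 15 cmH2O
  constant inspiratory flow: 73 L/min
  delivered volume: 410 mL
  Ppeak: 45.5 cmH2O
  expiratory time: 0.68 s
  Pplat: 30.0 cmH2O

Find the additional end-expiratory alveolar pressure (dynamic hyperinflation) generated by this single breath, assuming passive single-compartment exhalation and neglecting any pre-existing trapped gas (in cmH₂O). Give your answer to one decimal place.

2.1

Flow: 73 L/min ÷ 60 = 1.2167 L/s.
R = (PIP − Pplat)/V̇ = (45.5 − 30.0) / 1.2167 = 15.5/1.2167 = 12.739 cmH2O·s/L.
C = Vt/(Pplat − PEEP) = 410.0 / (30.0 − 15) = 410.0/15.0 = 27.333 mL/cmH2O.
τ = R × C = 12.739 × 0.02733 L/cmH2O = 0.3482 s.
Fraction remaining = e^(−Te/τ) = e^(−0.68/0.3482) = 0.1419; trapped volume = 410.0 × 0.1419 = 58.179 mL.
Additional alveolar pressure from trapping ≈ V_trapped / C = 58.179 / 27.333 = 2.129 cmH2O.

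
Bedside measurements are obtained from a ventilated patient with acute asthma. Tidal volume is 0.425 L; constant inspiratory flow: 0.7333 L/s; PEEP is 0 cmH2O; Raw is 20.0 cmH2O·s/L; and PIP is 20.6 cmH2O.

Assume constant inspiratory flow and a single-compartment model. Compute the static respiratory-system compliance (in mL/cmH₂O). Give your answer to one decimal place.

Equation of motion (constant flow): PIP = Vt/C + R·V̇ + PEEP.
Vt/C = PIP − R·V̇ − PEEP = 20.6 − 20.0×0.7333 − 0 = 20.6 − 14.666 − 0 = 5.934 cmH2O.
C = Vt / 5.934 = 425 / 5.934 = 71.621 mL/cmH2O.

71.6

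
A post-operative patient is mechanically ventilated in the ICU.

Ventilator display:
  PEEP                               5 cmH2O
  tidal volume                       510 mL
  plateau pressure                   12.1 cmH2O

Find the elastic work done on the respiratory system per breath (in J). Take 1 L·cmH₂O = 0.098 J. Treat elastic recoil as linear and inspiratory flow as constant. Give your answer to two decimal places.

0.18

Elastic work ≈ ½ × (Pplat − PEEP) × Vt = 0.5 × (12.1 − 5) × 0.510 L = 0.5 × 7.1 × 0.510 = 1.811 L·cmH2O.
× 0.098 J/(L·cmH2O) → 0.1775 J.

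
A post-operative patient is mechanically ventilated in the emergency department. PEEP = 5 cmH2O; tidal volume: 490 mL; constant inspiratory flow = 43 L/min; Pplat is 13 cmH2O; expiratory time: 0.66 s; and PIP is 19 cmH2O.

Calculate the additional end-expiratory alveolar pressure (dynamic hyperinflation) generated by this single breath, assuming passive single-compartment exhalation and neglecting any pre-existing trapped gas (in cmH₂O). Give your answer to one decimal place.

Flow: 43 L/min ÷ 60 = 0.7167 L/s.
R = (PIP − Pplat)/V̇ = (19 − 13) / 0.7167 = 6.0/0.7167 = 8.372 cmH2O·s/L.
C = Vt/(Pplat − PEEP) = 490.0 / (13 − 5) = 490.0/8.0 = 61.25 mL/cmH2O.
τ = R × C = 8.372 × 0.06125 L/cmH2O = 0.5128 s.
Fraction remaining = e^(−Te/τ) = e^(−0.66/0.5128) = 0.2761; trapped volume = 490.0 × 0.2761 = 135.29 mL.
Additional alveolar pressure from trapping ≈ V_trapped / C = 135.29 / 61.25 = 2.209 cmH2O.

2.2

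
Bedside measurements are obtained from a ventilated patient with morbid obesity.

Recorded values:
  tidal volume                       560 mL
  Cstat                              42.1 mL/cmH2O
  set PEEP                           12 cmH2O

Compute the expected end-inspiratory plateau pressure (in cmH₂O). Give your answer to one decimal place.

25.3

Pplat = PEEP + Vt / Cstat = 12 + 560 / 42.1 = 12 + 13.302 = 25.302 cmH2O.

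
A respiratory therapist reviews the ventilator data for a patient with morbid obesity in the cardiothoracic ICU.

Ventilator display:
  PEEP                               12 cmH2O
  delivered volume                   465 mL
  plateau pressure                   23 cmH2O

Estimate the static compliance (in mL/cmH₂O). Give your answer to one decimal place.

Cstat = Vt / (Pplat − PEEP) = 465 / (23 − 12) = 465 / 11.0 = 42.273 mL/cmH2O.

42.3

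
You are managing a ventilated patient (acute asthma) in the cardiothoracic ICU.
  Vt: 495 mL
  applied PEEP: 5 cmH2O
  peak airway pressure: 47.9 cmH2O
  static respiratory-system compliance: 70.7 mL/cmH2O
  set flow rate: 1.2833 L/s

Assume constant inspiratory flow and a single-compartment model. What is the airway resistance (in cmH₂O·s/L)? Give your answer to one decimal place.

Equation of motion (constant flow): PIP = Vt/C + R·V̇ + PEEP.
R·V̇ = PIP − Vt/C − PEEP = 47.9 − 495/70.7 − 5 = 47.9 − 7.001 − 5 = 35.899 cmH2O.
R = 35.899 / 1.2833 = 27.974 cmH2O·s/L.

28.0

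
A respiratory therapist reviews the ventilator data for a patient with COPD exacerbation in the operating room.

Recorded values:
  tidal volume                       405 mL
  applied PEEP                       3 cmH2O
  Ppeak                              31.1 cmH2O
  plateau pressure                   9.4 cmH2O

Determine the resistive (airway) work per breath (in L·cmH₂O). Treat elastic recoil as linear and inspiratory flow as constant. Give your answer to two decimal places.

8.79

With constant inspiratory flow the resistive pressure is constant at PIP − Pplat = 31.1 − 9.4 = 21.7 cmH2O, so resistive work = 21.7 × 0.405 = 8.789 L·cmH2O.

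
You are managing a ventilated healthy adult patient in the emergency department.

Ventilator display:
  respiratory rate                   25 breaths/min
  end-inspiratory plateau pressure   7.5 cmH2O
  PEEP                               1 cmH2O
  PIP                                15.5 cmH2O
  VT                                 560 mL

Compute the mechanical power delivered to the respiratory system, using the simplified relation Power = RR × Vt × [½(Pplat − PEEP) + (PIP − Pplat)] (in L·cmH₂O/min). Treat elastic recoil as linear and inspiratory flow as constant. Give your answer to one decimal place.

Per-breath work = Vt × [½(Pplat−PEEP) + (PIP−Pplat)] = 0.560 × [0.5×6.5 + 8.0] = 0.560 × 11.25 = 6.3 L·cmH2O.
Power = 25 × 6.3 = 157.5 L·cmH2O/min.

157.5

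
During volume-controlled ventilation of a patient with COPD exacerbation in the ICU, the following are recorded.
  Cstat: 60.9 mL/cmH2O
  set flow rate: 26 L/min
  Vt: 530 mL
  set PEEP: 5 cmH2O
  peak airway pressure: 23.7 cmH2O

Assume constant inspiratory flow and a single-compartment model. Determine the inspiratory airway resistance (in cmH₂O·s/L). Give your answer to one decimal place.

23.1

Flow: 26 L/min ÷ 60 = 0.4333 L/s.
Equation of motion (constant flow): PIP = Vt/C + R·V̇ + PEEP.
R·V̇ = PIP − Vt/C − PEEP = 23.7 − 530/60.9 − 5 = 23.7 − 8.703 − 5 = 9.997 cmH2O.
R = 9.997 / 0.4333 = 23.072 cmH2O·s/L.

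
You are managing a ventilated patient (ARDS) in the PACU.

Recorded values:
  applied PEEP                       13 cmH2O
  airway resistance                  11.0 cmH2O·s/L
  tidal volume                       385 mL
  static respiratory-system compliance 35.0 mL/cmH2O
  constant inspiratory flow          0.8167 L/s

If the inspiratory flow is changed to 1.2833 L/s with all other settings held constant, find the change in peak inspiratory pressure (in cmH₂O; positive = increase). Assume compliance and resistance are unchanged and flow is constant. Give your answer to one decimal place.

PIP = Vt/C + R·V̇ + PEEP (constant-flow equation of motion).
Only the resistive term changes: ΔPIP = R × ΔV̇ = 11.0 × (1.2833 − 0.8167) = 11.0 × 0.4666 = 5.133 cmH2O.

5.1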